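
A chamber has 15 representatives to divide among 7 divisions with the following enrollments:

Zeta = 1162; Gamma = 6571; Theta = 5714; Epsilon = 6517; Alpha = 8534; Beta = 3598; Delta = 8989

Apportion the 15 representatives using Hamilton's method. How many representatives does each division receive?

Zeta: 1, Gamma: 3, Theta: 2, Epsilon: 2, Alpha: 3, Beta: 1, Delta: 3

Total 41085; standard divisor 41085/15 = 2739.
Standard quotas: Zeta 0.4242, Gamma 2.3991, Theta 2.0862, Epsilon 2.3793, Alpha 3.1157, Beta 1.3136, Delta 3.2819.
Lower quotas: Zeta 0, Gamma 2, Theta 2, Epsilon 2, Alpha 3, Beta 1, Delta 3 (sum 13, leaving 2 seats).
Remainders in descending order: Zeta 0.4242, Gamma 0.3991, Epsilon 0.3793, Beta 0.3136, Delta 0.2819, Alpha 0.1157, Theta 0.0862.
The surplus seats go to Zeta, Gamma.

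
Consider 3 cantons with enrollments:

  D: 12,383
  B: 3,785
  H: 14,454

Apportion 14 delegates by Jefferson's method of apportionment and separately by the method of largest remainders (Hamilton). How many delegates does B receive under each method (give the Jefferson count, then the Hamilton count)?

1 and 2

Jefferson: D 6, B 1, H 7.
Hamilton: D 6, B 2, H 6.
B gets 1 under Jefferson and 2 under Hamilton.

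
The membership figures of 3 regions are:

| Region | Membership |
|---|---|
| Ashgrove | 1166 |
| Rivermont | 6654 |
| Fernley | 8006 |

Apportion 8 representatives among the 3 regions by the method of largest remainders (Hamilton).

The standard divisor is 15826/8 ≈ 1978.25.
Standard quotas: Ashgrove 0.5894, Rivermont 3.3636, Fernley 4.0470.
Lower quotas: Ashgrove 0, Rivermont 3, Fernley 4 (sum 7, leaving 1 seat).
Remainders in descending order: Ashgrove 0.5894, Rivermont 0.3636, Fernley 0.0470.
The surplus seat goes to Ashgrove.

Ashgrove=1; Rivermont=3; Fernley=4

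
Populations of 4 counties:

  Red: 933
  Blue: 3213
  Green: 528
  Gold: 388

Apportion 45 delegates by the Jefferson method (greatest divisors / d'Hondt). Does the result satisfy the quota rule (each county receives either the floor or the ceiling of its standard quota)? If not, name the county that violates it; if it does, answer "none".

Standard quotas: Red 8.294, Blue 28.563, Green 4.694, Gold 3.449.
Jefferson allocation: Red 8, Blue 30, Green 4, Gold 3.
Blue has quota 28.563 (lower 28, upper 29) but receives 30 — outside the quota interval.

Blue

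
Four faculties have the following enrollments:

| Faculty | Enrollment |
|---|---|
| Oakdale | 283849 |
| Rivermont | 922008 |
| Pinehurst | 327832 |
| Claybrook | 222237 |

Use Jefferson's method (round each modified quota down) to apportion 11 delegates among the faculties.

Oakdale: 2, Rivermont: 6, Pinehurst: 2, Claybrook: 1

Standard divisor 1755926/11 ≈ 159629.636; standard quotas: Oakdale 1.778, Rivermont 5.776, Pinehurst 2.054, Claybrook 1.392.
Rounding down gives 1, 5, 2, 1 = 9 seats, so the divisor must be adjusted.
With modified divisor 136800: modified quotas Oakdale 2.075, Rivermont 6.740, Pinehurst 2.396, Claybrook 1.625.
Rounding down: Oakdale 2, Rivermont 6, Pinehurst 2, Claybrook 1 (total 11).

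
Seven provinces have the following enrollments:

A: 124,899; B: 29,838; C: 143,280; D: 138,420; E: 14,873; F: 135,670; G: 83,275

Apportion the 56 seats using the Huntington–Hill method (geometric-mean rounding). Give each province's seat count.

With divisor 11978: modified quotas A 10.427, B 2.491, C 11.962, D 11.556, E 1.242, F 11.327, G 6.952.
Geometric-mean thresholds: A √(10·11)=10.488, B √(2·3)=2.449, C √(11·12)=11.489, D √(11·12)=11.489, E √(1·2)=1.414, F √(11·12)=11.489, G √(6·7)=6.481.
Each quota rounded against its threshold gives A 10, B 3, C 12, D 12, E 1, F 11, G 7 (total 56).

A 10; B 3; C 12; D 12; E 1; F 11; G 7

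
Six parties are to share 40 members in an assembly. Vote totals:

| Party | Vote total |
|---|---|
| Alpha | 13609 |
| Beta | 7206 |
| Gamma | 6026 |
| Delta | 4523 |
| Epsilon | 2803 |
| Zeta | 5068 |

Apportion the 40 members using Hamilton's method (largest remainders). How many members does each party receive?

Standard divisor: 39235 ÷ 40 ≈ 980.875.
Standard quotas: Alpha 13.8743, Beta 7.3465, Gamma 6.1435, Delta 4.6112, Epsilon 2.8577, Zeta 5.1668.
Lower quotas: Alpha 13, Beta 7, Gamma 6, Delta 4, Epsilon 2, Zeta 5 (sum 37, leaving 3 seats).
Remainders in descending order: Alpha 0.8743, Epsilon 0.8577, Delta 0.6112, Beta 0.3465, Zeta 0.1668, Gamma 0.1435.
Largest remainders: Alpha, Epsilon, Delta receive the extra seats.

Alpha 14; Beta 7; Gamma 6; Delta 5; Epsilon 3; Zeta 5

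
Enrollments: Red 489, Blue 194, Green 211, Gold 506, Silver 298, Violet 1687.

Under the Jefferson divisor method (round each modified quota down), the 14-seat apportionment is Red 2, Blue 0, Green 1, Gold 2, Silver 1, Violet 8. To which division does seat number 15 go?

Priority for the next seat is population ÷ (current seats + 1).
Priorities: Red 163.000, Blue 194.000, Green 105.500, Gold 168.667, Silver 149.000, Violet 187.444.
Highest priority: Blue.

Blue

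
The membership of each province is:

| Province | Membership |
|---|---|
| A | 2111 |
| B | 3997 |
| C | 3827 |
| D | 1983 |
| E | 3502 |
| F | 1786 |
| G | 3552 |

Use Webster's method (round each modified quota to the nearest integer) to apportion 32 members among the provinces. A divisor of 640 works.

With modified divisor 640: modified quotas A 3.298, B 6.245, C 5.980, D 3.098, E 5.472, F 2.791, G 5.550.
Rounding to the nearest integer: A 3, B 6, C 6, D 3, E 5, F 3, G 6 (total 32).

A 3, B 6, C 6, D 3, E 5, F 3, G 6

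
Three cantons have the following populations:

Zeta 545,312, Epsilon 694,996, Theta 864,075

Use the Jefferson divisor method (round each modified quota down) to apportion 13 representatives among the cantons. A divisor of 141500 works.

Zeta 3; Epsilon 4; Theta 6

With modified divisor 141500: modified quotas Zeta 3.854, Epsilon 4.912, Theta 6.107.
Rounding down: Zeta 3, Epsilon 4, Theta 6 (total 13).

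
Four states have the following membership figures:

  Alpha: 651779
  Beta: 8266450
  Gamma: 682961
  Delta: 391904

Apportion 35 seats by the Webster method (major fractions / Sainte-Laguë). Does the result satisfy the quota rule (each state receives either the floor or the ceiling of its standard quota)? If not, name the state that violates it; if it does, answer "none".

Beta

Standard quotas: Alpha 2.283, Beta 28.953, Gamma 2.392, Delta 1.373.
Webster allocation: Alpha 2, Beta 30, Gamma 2, Delta 1.
Beta has quota 28.953 (lower 28, upper 29) but receives 30 — outside the quota interval.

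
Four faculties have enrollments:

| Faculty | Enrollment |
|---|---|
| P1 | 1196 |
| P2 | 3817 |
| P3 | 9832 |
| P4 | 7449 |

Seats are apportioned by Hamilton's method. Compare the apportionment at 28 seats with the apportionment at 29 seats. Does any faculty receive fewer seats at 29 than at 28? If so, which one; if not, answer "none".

P1

At 28 seats: P1 2, P2 5, P3 12, P4 9.
At 29 seats: P1 1, P2 5, P3 13, P4 10.
P1 drops from 2 to 1.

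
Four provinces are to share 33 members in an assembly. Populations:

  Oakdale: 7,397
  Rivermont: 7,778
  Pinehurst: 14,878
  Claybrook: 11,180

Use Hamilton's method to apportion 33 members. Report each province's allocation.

The standard divisor is 41233/33 ≈ 1249.485.
Standard quotas: Oakdale 5.9200, Rivermont 6.2250, Pinehurst 11.9073, Claybrook 8.9477.
Lower quotas: Oakdale 5, Rivermont 6, Pinehurst 11, Claybrook 8 (sum 30, leaving 3 seats).
Remainders in descending order: Claybrook 0.9477, Oakdale 0.9200, Pinehurst 0.9073, Rivermont 0.2250.
Largest remainders: Claybrook, Oakdale, Pinehurst receive the extra seats.

Oakdale=6, Rivermont=6, Pinehurst=12, Claybrook=9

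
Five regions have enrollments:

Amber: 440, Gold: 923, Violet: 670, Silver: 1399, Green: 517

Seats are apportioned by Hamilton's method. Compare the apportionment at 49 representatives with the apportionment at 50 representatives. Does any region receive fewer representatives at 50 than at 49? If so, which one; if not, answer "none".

At 49 seats: Amber 6, Gold 12, Violet 8, Silver 17, Green 6.
At 50 seats: Amber 6, Gold 12, Violet 8, Silver 18, Green 6.
No region's allocation decreased.

none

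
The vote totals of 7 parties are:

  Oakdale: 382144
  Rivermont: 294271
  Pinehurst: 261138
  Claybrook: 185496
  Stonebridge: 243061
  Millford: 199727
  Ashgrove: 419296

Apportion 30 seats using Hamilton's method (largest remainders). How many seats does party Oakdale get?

Standard divisor: 1985133 ÷ 30 ≈ 66171.1.
Standard quotas: Oakdale 5.7751, Rivermont 4.4471, Pinehurst 3.9464, Claybrook 2.8033, Stonebridge 3.6732, Millford 3.0183, Ashgrove 6.3365.
Lower quotas: Oakdale 5, Rivermont 4, Pinehurst 3, Claybrook 2, Stonebridge 3, Millford 3, Ashgrove 6 (sum 26, leaving 4 seats).
Remainders in descending order: Pinehurst 0.9464, Claybrook 0.8033, Oakdale 0.7751, Stonebridge 0.6732, Rivermont 0.4471, Ashgrove 0.3365, Millford 0.0183.
The surplus seats go to Pinehurst, Claybrook, Oakdale, Stonebridge.
Oakdale receives 6.

6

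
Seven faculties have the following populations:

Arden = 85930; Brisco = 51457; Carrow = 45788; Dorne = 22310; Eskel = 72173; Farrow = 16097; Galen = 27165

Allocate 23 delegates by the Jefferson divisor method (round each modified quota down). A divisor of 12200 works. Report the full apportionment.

Arden 7, Brisco 4, Carrow 3, Dorne 1, Eskel 5, Farrow 1, Galen 2

With modified divisor 12200: modified quotas Arden 7.043, Brisco 4.218, Carrow 3.753, Dorne 1.829, Eskel 5.916, Farrow 1.319, Galen 2.227.
Rounding down: Arden 7, Brisco 4, Carrow 3, Dorne 1, Eskel 5, Farrow 1, Galen 2 (total 23).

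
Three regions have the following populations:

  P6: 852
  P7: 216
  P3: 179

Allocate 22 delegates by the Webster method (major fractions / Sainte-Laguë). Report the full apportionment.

P6 15, P7 4, P3 3

Standard divisor 1247/22 ≈ 56.682; standard quotas: P6 15.031, P7 3.811, P3 3.158.
Rounding to the nearest integer gives P6 15, P7 4, P3 3 — total 22, matching the house size, so no adjustment is needed.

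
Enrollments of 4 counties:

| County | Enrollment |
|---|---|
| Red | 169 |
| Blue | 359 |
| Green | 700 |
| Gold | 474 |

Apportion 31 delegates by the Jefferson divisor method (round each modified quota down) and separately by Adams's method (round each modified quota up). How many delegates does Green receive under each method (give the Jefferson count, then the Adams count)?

13 and 12

Jefferson: Red 3, Blue 6, Green 13, Gold 9.
Adams: Red 3, Blue 7, Green 12, Gold 9.
Green gets 13 under Jefferson and 12 under Adams.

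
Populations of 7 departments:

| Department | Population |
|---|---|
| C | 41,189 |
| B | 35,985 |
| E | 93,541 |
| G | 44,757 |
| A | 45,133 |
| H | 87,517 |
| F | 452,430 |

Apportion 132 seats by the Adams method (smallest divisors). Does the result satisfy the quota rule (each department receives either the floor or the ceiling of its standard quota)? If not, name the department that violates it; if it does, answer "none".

Standard quotas: C 6.791, B 5.933, E 15.424, G 7.380, A 7.442, H 14.430, F 74.599.
Adams allocation: C 7, B 6, E 15, G 8, A 8, H 15, F 73.
F has quota 74.599 (lower 74, upper 75) but receives 73 — outside the quota interval.

F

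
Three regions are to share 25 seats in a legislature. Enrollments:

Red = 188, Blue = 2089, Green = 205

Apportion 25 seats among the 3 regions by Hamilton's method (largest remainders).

Standard divisor: 2482 ÷ 25 ≈ 99.28.
Standard quotas: Red 1.894, Blue 21.041, Green 2.065.
Lower quotas: Red 1, Blue 21, Green 2 (sum 24, leaving 1 seat).
Remainders in descending order: Red 0.894, Green 0.065, Blue 0.041.
The surplus seat goes to Red.

Red: 2, Blue: 21, Green: 2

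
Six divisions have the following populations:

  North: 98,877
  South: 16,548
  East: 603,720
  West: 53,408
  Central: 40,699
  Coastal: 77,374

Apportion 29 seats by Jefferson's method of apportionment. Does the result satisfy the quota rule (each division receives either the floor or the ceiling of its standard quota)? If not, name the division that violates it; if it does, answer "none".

Standard quotas: North 3.220, South 0.539, East 19.658, West 1.739, Central 1.325, Coastal 2.519.
Jefferson allocation: North 3, South 0, East 22, West 1, Central 1, Coastal 2.
East has quota 19.658 (lower 19, upper 20) but receives 22 — outside the quota interval.

East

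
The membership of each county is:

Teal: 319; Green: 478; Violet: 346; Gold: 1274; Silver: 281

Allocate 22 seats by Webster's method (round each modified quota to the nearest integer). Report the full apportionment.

Standard divisor 2698/22 ≈ 122.636; standard quotas: Teal 2.601, Green 3.898, Violet 2.821, Gold 10.388, Silver 2.291.
Rounding to the nearest integer gives Teal 3, Green 4, Violet 3, Gold 10, Silver 2 — total 22, matching the house size, so no adjustment is needed.

Teal: 3; Green: 4; Violet: 3; Gold: 10; Silver: 2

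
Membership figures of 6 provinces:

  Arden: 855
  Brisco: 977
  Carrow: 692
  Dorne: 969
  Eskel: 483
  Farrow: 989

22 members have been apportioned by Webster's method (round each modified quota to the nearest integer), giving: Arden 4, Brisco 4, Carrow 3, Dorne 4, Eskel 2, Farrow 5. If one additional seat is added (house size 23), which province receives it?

Priority for the next seat is population ÷ (current seats + 0.5).
Priorities: Arden 190.000, Brisco 217.111, Carrow 197.714, Dorne 215.333, Eskel 193.200, Farrow 179.818.
Highest priority: Brisco.

Brisco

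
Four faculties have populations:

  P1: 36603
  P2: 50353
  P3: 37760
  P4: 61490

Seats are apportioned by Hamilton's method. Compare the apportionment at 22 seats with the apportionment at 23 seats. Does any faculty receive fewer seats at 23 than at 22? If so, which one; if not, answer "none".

none

At 22 seats: P1 4, P2 6, P3 5, P4 7.
At 23 seats: P1 4, P2 6, P3 5, P4 8.
No faculty's allocation decreased.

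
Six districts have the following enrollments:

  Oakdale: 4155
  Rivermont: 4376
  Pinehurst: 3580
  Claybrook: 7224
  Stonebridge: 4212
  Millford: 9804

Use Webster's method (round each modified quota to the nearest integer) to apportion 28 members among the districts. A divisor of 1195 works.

Oakdale: 3, Rivermont: 4, Pinehurst: 3, Claybrook: 6, Stonebridge: 4, Millford: 8

With modified divisor 1195: modified quotas Oakdale 3.477, Rivermont 3.662, Pinehurst 2.996, Claybrook 6.045, Stonebridge 3.525, Millford 8.204.
Rounding to the nearest integer: Oakdale 3, Rivermont 4, Pinehurst 3, Claybrook 6, Stonebridge 4, Millford 8 (total 28).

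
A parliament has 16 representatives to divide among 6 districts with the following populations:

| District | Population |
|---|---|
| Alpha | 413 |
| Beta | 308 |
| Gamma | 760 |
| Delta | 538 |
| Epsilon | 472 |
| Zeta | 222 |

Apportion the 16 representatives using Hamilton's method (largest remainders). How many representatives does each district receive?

Total 2713; standard divisor 2713/16 ≈ 169.562.
Standard quotas: Alpha 2.436, Beta 1.816, Gamma 4.482, Delta 3.173, Epsilon 2.784, Zeta 1.309.
Lower quotas: Alpha 2, Beta 1, Gamma 4, Delta 3, Epsilon 2, Zeta 1 (sum 13, leaving 3 seats).
Remainders in descending order: Beta 0.816, Epsilon 0.784, Gamma 0.482, Alpha 0.436, Zeta 0.309, Delta 0.173.
The surplus seats go to Beta, Epsilon, Gamma.

Alpha 2, Beta 2, Gamma 5, Delta 3, Epsilon 3, Zeta 1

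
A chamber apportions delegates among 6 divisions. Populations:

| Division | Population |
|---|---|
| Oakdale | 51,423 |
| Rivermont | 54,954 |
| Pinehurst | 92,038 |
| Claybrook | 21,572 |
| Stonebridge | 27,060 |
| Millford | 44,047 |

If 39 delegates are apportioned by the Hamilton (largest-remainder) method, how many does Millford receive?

6

The standard divisor is 291094/39 ≈ 7463.949.
Standard quotas: Oakdale 6.8895, Rivermont 7.3626, Pinehurst 12.3310, Claybrook 2.8902, Stonebridge 3.6254, Millford 5.9013.
Lower quotas: Oakdale 6, Rivermont 7, Pinehurst 12, Claybrook 2, Stonebridge 3, Millford 5 (sum 35, leaving 4 seats).
Remainders in descending order: Millford 0.9013, Claybrook 0.8902, Oakdale 0.8895, Stonebridge 0.6254, Rivermont 0.3626, Pinehurst 0.3310.
Largest remainders: Millford, Claybrook, Oakdale, Stonebridge receive the extra seats.
Millford receives 6.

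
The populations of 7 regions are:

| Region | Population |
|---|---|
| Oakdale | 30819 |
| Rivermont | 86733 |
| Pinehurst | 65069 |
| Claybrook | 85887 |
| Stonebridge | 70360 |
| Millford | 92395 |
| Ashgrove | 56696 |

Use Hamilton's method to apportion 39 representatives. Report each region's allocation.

Oakdale 2; Rivermont 7; Pinehurst 5; Claybrook 7; Stonebridge 6; Millford 7; Ashgrove 5

Standard divisor: 487959 ÷ 39 ≈ 12511.769.
Standard quotas: Oakdale 2.4632, Rivermont 6.9321, Pinehurst 5.2006, Claybrook 6.8645, Stonebridge 5.6235, Millford 7.3846, Ashgrove 4.5314.
Lower quotas: Oakdale 2, Rivermont 6, Pinehurst 5, Claybrook 6, Stonebridge 5, Millford 7, Ashgrove 4 (sum 35, leaving 4 seats).
Remainders in descending order: Rivermont 0.9321, Claybrook 0.8645, Stonebridge 0.6235, Ashgrove 0.5314, Oakdale 0.4632, Millford 0.3846, Pinehurst 0.2006.
Largest remainders: Rivermont, Claybrook, Stonebridge, Ashgrove receive the extra seats.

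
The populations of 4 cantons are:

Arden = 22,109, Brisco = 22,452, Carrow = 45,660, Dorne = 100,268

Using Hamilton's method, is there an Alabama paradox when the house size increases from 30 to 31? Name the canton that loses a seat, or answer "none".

At 30 seats: Arden 3, Brisco 4, Carrow 7, Dorne 16.
At 31 seats: Arden 4, Brisco 4, Carrow 7, Dorne 16.
No canton's allocation decreased.

none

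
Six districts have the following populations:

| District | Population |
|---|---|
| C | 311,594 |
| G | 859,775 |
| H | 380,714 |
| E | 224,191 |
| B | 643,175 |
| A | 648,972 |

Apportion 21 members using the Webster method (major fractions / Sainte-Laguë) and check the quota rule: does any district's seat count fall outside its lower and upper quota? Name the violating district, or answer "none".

Standard quotas: C 2.133, G 5.884, H 2.606, E 1.534, B 4.402, A 4.442.
Webster allocation: C 2, G 6, H 3, E 2, B 4, A 4.
Every allocation lies between the lower and upper quota.

none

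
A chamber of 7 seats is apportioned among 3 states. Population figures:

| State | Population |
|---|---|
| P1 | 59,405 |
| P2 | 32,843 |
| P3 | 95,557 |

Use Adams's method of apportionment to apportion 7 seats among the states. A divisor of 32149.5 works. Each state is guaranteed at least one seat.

With modified divisor 32149.5: modified quotas P1 1.848, P2 1.022, P3 2.972.
Rounding up: P1 2, P2 2, P3 3 (total 7).

P1=2, P2=2, P3=3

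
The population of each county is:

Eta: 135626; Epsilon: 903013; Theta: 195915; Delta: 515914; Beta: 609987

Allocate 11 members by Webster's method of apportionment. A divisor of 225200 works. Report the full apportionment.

Eta=1, Epsilon=4, Theta=1, Delta=2, Beta=3

With modified divisor 225200: modified quotas Eta 0.602, Epsilon 4.010, Theta 0.870, Delta 2.291, Beta 2.709.
Rounding to the nearest integer: Eta 1, Epsilon 4, Theta 1, Delta 2, Beta 3 (total 11).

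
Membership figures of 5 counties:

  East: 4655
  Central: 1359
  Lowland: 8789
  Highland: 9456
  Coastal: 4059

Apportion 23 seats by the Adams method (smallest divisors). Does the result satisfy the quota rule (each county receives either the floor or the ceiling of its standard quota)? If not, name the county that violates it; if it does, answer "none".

Standard quotas: East 3.781, Central 1.104, Lowland 7.138, Highland 7.680, Coastal 3.297.
Adams allocation: East 4, Central 2, Lowland 7, Highland 7, Coastal 3.
Every allocation lies between the lower and upper quota.

none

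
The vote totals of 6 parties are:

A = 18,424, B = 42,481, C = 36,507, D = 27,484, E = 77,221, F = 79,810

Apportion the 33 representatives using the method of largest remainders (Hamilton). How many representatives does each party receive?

Standard divisor: 281927 ÷ 33 ≈ 8543.242.
Standard quotas: A 2.1566, B 4.9725, C 4.2732, D 3.2170, E 9.0388, F 9.3419.
Lower quotas: A 2, B 4, C 4, D 3, E 9, F 9 (sum 31, leaving 2 seats).
Remainders in descending order: B 0.9725, F 0.3419, C 0.2732, D 0.2170, A 0.1566, E 0.0388.
Largest remainders: B, F receive the extra seats.

A 2; B 5; C 4; D 3; E 9; F 10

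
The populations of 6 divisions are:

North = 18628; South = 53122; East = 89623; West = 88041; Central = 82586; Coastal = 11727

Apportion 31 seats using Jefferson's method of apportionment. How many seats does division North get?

Standard divisor 343727/31 ≈ 11087.968; standard quotas: North 1.680, South 4.791, East 8.083, West 7.940, Central 7.448, Coastal 1.058.
Rounding down gives 1, 4, 8, 7, 7, 1 = 28 seats, so the divisor must be adjusted.
With modified divisor 10100: modified quotas North 1.844, South 5.260, East 8.874, West 8.717, Central 8.177, Coastal 1.161.
Rounding down: North 1, South 5, East 8, West 8, Central 8, Coastal 1 (total 31).
North receives 1.

1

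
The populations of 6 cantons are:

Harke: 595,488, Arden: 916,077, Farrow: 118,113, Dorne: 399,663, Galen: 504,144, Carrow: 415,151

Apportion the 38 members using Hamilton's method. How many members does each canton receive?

Harke: 8, Arden: 12, Farrow: 2, Dorne: 5, Galen: 6, Carrow: 5

Total 2948636; standard divisor 2948636/38 ≈ 77595.684.
Standard quotas: Harke 7.6742, Arden 11.8058, Farrow 1.5222, Dorne 5.1506, Galen 6.4971, Carrow 5.3502.
Lower quotas: Harke 7, Arden 11, Farrow 1, Dorne 5, Galen 6, Carrow 5 (sum 35, leaving 3 seats).
Remainders in descending order: Arden 0.8058, Harke 0.6742, Farrow 0.5222, Galen 0.4971, Carrow 0.3502, Dorne 0.1506.
The surplus seats go to Arden, Harke, Farrow.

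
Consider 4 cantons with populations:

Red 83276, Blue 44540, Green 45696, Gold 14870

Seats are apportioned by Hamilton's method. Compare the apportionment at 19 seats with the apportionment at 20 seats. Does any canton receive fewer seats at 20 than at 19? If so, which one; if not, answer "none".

Gold

At 19 seats: Red 8, Blue 4, Green 5, Gold 2.
At 20 seats: Red 9, Blue 5, Green 5, Gold 1.
Gold drops from 2 to 1.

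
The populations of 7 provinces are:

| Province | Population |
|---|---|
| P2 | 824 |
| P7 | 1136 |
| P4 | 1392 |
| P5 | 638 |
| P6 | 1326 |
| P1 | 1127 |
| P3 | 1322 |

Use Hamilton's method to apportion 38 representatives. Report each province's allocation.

P2: 4; P7: 6; P4: 7; P5: 3; P6: 6; P1: 6; P3: 6

The standard divisor is 7765/38 ≈ 204.342.
Standard quotas: P2 4.032, P7 5.559, P4 6.812, P5 3.122, P6 6.489, P1 5.515, P3 6.470.
Lower quotas: P2 4, P7 5, P4 6, P5 3, P6 6, P1 5, P3 6 (sum 35, leaving 3 seats).
Remainders in descending order: P4 0.812, P7 0.559, P1 0.515, P6 0.489, P3 0.470, P5 0.122, P2 0.032.
Largest remainders: P4, P7, P1 receive the extra seats.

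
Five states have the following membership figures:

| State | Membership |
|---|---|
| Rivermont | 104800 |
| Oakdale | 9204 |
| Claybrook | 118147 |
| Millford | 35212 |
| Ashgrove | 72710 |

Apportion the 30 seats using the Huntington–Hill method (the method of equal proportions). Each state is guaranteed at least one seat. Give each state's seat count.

With divisor 11242: modified quotas Rivermont 9.322, Oakdale 0.819, Claybrook 10.509, Millford 3.132, Ashgrove 6.468.
Geometric-mean thresholds: Rivermont √(9·10)=9.487, Oakdale (min 1), Claybrook √(10·11)=10.488, Millford √(3·4)=3.464, Ashgrove √(6·7)=6.481.
Each quota rounded against its threshold gives Rivermont 9, Oakdale 1, Claybrook 11, Millford 3, Ashgrove 6 (total 30).

Rivermont 9, Oakdale 1, Claybrook 11, Millford 3, Ashgrove 6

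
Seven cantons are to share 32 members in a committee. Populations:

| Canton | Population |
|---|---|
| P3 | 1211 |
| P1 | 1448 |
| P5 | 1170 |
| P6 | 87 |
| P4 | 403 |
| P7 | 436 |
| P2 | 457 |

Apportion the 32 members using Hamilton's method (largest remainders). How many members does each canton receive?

The standard divisor is 5212/32 ≈ 162.875.
Standard quotas: P3 7.435, P1 8.890, P5 7.183, P6 0.534, P4 2.474, P7 2.677, P2 2.806.
Lower quotas: P3 7, P1 8, P5 7, P6 0, P4 2, P7 2, P2 2 (sum 28, leaving 4 seats).
Remainders in descending order: P1 0.890, P2 0.806, P7 0.677, P6 0.534, P4 0.474, P3 0.435, P5 0.183.
Largest remainders: P1, P2, P7, P6 receive the extra seats.

P3 7, P1 9, P5 7, P6 1, P4 2, P7 3, P2 3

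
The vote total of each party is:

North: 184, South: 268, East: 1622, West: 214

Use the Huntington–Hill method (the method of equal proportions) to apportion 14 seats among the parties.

North=1, South=2, East=10, West=1

With divisor 163: modified quotas North 1.129, South 1.644, East 9.951, West 1.313.
Geometric-mean thresholds: North √(1·2)=1.414, South √(1·2)=1.414, East √(9·10)=9.487, West √(1·2)=1.414.
Each quota rounded against its threshold gives North 1, South 2, East 10, West 1 (total 14).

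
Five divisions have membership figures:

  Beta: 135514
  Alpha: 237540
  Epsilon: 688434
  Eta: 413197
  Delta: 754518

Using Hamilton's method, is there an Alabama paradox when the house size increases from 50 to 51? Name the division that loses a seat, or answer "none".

At 50 seats: Beta 3, Alpha 5, Epsilon 16, Eta 9, Delta 17.
At 51 seats: Beta 3, Alpha 5, Epsilon 16, Eta 10, Delta 17.
No division's allocation decreased.

none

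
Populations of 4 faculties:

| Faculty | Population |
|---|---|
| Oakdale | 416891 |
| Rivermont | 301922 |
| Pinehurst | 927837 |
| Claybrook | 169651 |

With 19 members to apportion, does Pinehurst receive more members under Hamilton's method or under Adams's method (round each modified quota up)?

Hamilton

Hamilton: Oakdale 4, Rivermont 3, Pinehurst 10, Claybrook 2.
Adams: Oakdale 5, Rivermont 3, Pinehurst 9, Claybrook 2.
Pinehurst gets 10 under Hamilton and 9 under Adams.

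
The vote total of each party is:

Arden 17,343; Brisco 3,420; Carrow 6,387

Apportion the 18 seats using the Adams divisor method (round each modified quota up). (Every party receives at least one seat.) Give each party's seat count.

Arden=11, Brisco=3, Carrow=4

Standard divisor 27150/18 ≈ 1508.333; standard quotas: Arden 11.498, Brisco 2.267, Carrow 4.234.
Rounding up gives 12, 3, 5 = 20 seats, so the divisor must be adjusted.
With modified divisor 1650: modified quotas Arden 10.511, Brisco 2.073, Carrow 3.871.
Rounding up: Arden 11, Brisco 3, Carrow 4 (total 18).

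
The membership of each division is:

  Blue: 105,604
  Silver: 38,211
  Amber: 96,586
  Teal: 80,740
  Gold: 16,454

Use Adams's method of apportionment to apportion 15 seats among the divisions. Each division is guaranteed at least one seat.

Standard divisor 337595/15 ≈ 22506.333; standard quotas: Blue 4.692, Silver 1.698, Amber 4.292, Teal 3.587, Gold 0.731.
Rounding up gives 5, 2, 5, 4, 1 = 17 seats, so the divisor must be adjusted.
With modified divisor 26700: modified quotas Blue 3.955, Silver 1.431, Amber 3.617, Teal 3.024, Gold 0.616.
Rounding up: Blue 4, Silver 2, Amber 4, Teal 4, Gold 1 (total 15).

Blue 4, Silver 2, Amber 4, Teal 4, Gold 1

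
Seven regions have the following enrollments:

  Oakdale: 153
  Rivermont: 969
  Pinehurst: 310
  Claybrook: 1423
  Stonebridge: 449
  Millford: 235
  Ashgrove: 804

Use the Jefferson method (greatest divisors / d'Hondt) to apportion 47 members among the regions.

Oakdale 1, Rivermont 11, Pinehurst 3, Claybrook 16, Stonebridge 5, Millford 2, Ashgrove 9

Standard divisor 4343/47 ≈ 92.404; standard quotas: Oakdale 1.656, Rivermont 10.487, Pinehurst 3.355, Claybrook 15.400, Stonebridge 4.859, Millford 2.543, Ashgrove 8.701.
Rounding down gives 1, 10, 3, 15, 4, 2, 8 = 43 seats, so the divisor must be adjusted.
With modified divisor 86: modified quotas Oakdale 1.779, Rivermont 11.267, Pinehurst 3.605, Claybrook 16.547, Stonebridge 5.221, Millford 2.733, Ashgrove 9.349.
Rounding down: Oakdale 1, Rivermont 11, Pinehurst 3, Claybrook 16, Stonebridge 5, Millford 2, Ashgrove 9 (total 47).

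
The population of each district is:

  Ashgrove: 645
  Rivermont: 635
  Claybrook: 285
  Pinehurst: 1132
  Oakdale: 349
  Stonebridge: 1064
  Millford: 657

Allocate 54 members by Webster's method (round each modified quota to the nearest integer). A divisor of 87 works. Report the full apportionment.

With modified divisor 87: modified quotas Ashgrove 7.414, Rivermont 7.299, Claybrook 3.276, Pinehurst 13.011, Oakdale 4.011, Stonebridge 12.230, Millford 7.552.
Rounding to the nearest integer: Ashgrove 7, Rivermont 7, Claybrook 3, Pinehurst 13, Oakdale 4, Stonebridge 12, Millford 8 (total 54).

Ashgrove: 7, Rivermont: 7, Claybrook: 3, Pinehurst: 13, Oakdale: 4, Stonebridge: 12, Millford: 8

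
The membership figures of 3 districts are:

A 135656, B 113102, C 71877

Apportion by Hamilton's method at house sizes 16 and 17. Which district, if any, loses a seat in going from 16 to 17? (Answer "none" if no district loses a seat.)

none

At 16 seats: A 7, B 6, C 3.
At 17 seats: A 7, B 6, C 4.
No district's allocation decreased.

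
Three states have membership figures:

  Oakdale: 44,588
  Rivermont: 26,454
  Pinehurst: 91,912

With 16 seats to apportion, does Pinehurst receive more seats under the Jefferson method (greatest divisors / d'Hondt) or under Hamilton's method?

Jefferson

Jefferson: Oakdale 4, Rivermont 2, Pinehurst 10.
Hamilton: Oakdale 4, Rivermont 3, Pinehurst 9.
Pinehurst gets 10 under Jefferson and 9 under Hamilton.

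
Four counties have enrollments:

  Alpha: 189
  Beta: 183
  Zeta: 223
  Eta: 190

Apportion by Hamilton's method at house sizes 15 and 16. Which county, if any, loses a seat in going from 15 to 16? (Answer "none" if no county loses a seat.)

At 15 seats: Alpha 4, Beta 3, Zeta 4, Eta 4.
At 16 seats: Alpha 4, Beta 4, Zeta 4, Eta 4.
No county's allocation decreased.

none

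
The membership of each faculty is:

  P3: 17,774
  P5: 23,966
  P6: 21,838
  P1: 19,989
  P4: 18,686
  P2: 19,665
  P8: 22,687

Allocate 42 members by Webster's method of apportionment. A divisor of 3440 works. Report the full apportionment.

P3 5; P5 7; P6 6; P1 6; P4 5; P2 6; P8 7

With modified divisor 3440: modified quotas P3 5.167, P5 6.967, P6 6.348, P1 5.811, P4 5.432, P2 5.717, P8 6.595.
Rounding to the nearest integer: P3 5, P5 7, P6 6, P1 6, P4 5, P2 6, P8 7 (total 42).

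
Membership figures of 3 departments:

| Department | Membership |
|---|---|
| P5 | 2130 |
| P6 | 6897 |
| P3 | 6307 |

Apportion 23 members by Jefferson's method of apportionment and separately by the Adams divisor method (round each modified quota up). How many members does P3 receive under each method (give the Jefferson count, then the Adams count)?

Jefferson: P5 3, P6 10, P3 10.
Adams: P5 4, P6 10, P3 9.
P3 gets 10 under Jefferson and 9 under Adams.

10 and 9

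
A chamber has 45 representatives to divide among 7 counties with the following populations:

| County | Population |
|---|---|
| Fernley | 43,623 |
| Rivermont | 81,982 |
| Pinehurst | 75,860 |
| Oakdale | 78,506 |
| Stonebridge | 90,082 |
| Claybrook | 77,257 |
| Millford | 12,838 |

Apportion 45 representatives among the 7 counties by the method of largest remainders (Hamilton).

Fernley=4, Rivermont=8, Pinehurst=7, Oakdale=8, Stonebridge=9, Claybrook=8, Millford=1

Standard divisor: 460148 ÷ 45 ≈ 10225.511.
Standard quotas: Fernley 4.2661, Rivermont 8.0174, Pinehurst 7.4187, Oakdale 7.6775, Stonebridge 8.8095, Claybrook 7.5553, Millford 1.2555.
Lower quotas: Fernley 4, Rivermont 8, Pinehurst 7, Oakdale 7, Stonebridge 8, Claybrook 7, Millford 1 (sum 42, leaving 3 seats).
Remainders in descending order: Stonebridge 0.8095, Oakdale 0.6775, Claybrook 0.5553, Pinehurst 0.4187, Fernley 0.2661, Millford 0.2555, Rivermont 0.0174.
The surplus seats go to Stonebridge, Oakdale, Claybrook.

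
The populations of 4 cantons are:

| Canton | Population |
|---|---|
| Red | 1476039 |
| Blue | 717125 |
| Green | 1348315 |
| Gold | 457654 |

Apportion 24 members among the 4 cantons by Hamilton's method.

The standard divisor is 3999133/24 ≈ 166630.542.
Standard quotas: Red 8.8582, Blue 4.3037, Green 8.0916, Gold 2.7465.
Lower quotas: Red 8, Blue 4, Green 8, Gold 2 (sum 22, leaving 2 seats).
Remainders in descending order: Red 0.8582, Gold 0.7465, Blue 0.3037, Green 0.0916.
The surplus seats go to Red, Gold.

Red 9; Blue 4; Green 8; Gold 3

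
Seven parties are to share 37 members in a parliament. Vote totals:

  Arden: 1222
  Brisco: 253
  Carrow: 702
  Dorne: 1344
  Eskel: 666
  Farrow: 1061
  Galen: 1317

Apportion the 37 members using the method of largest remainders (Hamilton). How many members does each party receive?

Arden 7, Brisco 1, Carrow 4, Dorne 8, Eskel 4, Farrow 6, Galen 7

The standard divisor is 6565/37 ≈ 177.432.
Standard quotas: Arden 6.887, Brisco 1.426, Carrow 3.956, Dorne 7.575, Eskel 3.754, Farrow 5.980, Galen 7.423.
Lower quotas: Arden 6, Brisco 1, Carrow 3, Dorne 7, Eskel 3, Farrow 5, Galen 7 (sum 32, leaving 5 seats).
Remainders in descending order: Farrow 0.980, Carrow 0.956, Arden 0.887, Eskel 0.754, Dorne 0.575, Brisco 0.426, Galen 0.423.
Largest remainders: Farrow, Carrow, Arden, Eskel, Dorne receive the extra seats.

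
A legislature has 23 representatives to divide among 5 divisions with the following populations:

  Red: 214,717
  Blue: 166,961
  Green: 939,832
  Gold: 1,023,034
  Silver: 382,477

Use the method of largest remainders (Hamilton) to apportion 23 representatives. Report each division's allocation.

The standard divisor is 2727021/23 ≈ 118566.13.
Standard quotas: Red 1.8109, Blue 1.4082, Green 7.9266, Gold 8.6284, Silver 3.2259.
Lower quotas: Red 1, Blue 1, Green 7, Gold 8, Silver 3 (sum 20, leaving 3 seats).
Remainders in descending order: Green 0.9266, Red 0.8109, Gold 0.6284, Blue 0.4082, Silver 0.2259.
The surplus seats go to Green, Red, Gold.

Red: 2; Blue: 1; Green: 8; Gold: 9; Silver: 3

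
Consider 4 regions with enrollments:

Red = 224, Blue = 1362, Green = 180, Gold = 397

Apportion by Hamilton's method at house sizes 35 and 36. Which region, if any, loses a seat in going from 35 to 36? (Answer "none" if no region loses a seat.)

none

At 35 seats: Red 4, Blue 22, Green 3, Gold 6.
At 36 seats: Red 4, Blue 23, Green 3, Gold 6.
No region's allocation decreased.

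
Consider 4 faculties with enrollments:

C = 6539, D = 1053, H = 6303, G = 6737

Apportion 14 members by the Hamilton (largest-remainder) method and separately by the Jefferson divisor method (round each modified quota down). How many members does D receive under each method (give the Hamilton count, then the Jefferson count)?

1 and 0

Hamilton: C 4, D 1, H 4, G 5.
Jefferson: C 5, D 0, H 4, G 5.
D gets 1 under Hamilton and 0 under Jefferson.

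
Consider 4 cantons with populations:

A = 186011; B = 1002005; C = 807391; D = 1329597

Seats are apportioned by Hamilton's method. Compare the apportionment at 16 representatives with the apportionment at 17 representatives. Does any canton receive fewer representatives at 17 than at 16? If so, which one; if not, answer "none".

none

At 16 seats: A 1, B 5, C 4, D 6.
At 17 seats: A 1, B 5, C 4, D 7.
No canton's allocation decreased.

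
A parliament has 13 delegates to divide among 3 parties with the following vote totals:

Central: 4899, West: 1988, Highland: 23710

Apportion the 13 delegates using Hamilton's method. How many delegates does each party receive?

Total 30597; standard divisor 30597/13 ≈ 2353.615.
Standard quotas: Central 2.0815, West 0.8447, Highland 10.0739.
Lower quotas: Central 2, West 0, Highland 10 (sum 12, leaving 1 seat).
Remainders in descending order: West 0.8447, Central 0.0815, Highland 0.0739.
The surplus seat goes to West.

Central 2; West 1; Highland 10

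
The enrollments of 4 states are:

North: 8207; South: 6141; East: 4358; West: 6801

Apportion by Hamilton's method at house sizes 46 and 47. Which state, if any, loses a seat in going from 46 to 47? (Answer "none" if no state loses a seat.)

At 46 seats: North 15, South 11, East 8, West 12.
At 47 seats: North 15, South 11, East 8, West 13.
No state's allocation decreased.

none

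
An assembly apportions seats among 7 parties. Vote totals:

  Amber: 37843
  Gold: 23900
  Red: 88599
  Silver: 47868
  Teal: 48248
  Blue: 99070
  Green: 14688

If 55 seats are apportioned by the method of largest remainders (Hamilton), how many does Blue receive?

The standard divisor is 360216/55 ≈ 6549.382.
Standard quotas: Amber 5.7781, Gold 3.6492, Red 13.5278, Silver 7.3088, Teal 7.3668, Blue 15.1266, Green 2.2427.
Lower quotas: Amber 5, Gold 3, Red 13, Silver 7, Teal 7, Blue 15, Green 2 (sum 52, leaving 3 seats).
Remainders in descending order: Amber 0.7781, Gold 0.6492, Red 0.5278, Teal 0.3668, Silver 0.3088, Green 0.2427, Blue 0.1266.
Largest remainders: Amber, Gold, Red receive the extra seats.
Blue receives 15.

15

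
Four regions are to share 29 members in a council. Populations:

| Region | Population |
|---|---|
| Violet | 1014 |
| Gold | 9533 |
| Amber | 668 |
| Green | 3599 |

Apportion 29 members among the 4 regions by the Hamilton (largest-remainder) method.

Total 14814; standard divisor 14814/29 ≈ 510.828.
Standard quotas: Violet 1.9850, Gold 18.6619, Amber 1.3077, Green 7.0454.
Lower quotas: Violet 1, Gold 18, Amber 1, Green 7 (sum 27, leaving 2 seats).
Remainders in descending order: Violet 0.9850, Gold 0.6619, Amber 0.3077, Green 0.0454.
The surplus seats go to Violet, Gold.

Violet 2, Gold 19, Amber 1, Green 7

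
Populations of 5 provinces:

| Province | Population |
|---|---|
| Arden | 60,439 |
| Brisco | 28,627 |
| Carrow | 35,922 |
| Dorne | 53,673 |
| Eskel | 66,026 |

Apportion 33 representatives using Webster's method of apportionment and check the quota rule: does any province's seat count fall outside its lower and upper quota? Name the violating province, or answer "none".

Standard quotas: Arden 8.151, Brisco 3.861, Carrow 4.845, Dorne 7.239, Eskel 8.905.
Webster allocation: Arden 8, Brisco 4, Carrow 5, Dorne 7, Eskel 9.
Every allocation lies between the lower and upper quota.

none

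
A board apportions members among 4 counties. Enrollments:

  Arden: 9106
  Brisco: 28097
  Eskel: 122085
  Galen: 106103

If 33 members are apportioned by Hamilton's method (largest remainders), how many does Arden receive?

1

The standard divisor is 265391/33 ≈ 8042.152.
Standard quotas: Arden 1.1323, Brisco 3.4937, Eskel 15.1806, Galen 13.1934.
Lower quotas: Arden 1, Brisco 3, Eskel 15, Galen 13 (sum 32, leaving 1 seat).
Remainders in descending order: Brisco 0.4937, Galen 0.1934, Eskel 0.1806, Arden 0.1323.
Largest remainder: Brisco receives the extra seat.
Arden receives 1.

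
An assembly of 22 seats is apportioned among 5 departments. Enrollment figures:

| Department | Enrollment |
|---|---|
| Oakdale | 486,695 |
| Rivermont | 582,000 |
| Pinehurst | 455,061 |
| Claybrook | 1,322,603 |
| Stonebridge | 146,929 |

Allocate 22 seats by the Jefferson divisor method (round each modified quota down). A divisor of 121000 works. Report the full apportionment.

Oakdale=4; Rivermont=4; Pinehurst=3; Claybrook=10; Stonebridge=1

With modified divisor 121000: modified quotas Oakdale 4.022, Rivermont 4.810, Pinehurst 3.761, Claybrook 10.931, Stonebridge 1.214.
Rounding down: Oakdale 4, Rivermont 4, Pinehurst 3, Claybrook 10, Stonebridge 1 (total 22).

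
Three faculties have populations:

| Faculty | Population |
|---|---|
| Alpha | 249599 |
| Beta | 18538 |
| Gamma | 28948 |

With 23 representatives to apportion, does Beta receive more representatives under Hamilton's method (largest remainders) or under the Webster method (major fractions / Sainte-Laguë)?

Hamilton

Hamilton: Alpha 19, Beta 2, Gamma 2.
Webster: Alpha 20, Beta 1, Gamma 2.
Beta gets 2 under Hamilton and 1 under Webster.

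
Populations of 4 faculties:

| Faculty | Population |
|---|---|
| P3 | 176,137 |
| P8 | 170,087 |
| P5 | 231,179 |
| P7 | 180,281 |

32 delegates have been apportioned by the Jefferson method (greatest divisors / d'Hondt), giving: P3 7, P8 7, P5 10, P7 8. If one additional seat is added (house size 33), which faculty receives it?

P3

Priority for the next seat is population ÷ (current seats + 1).
Priorities: P3 22017.125, P8 21260.875, P5 21016.273, P7 20031.222.
Highest priority: P3.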